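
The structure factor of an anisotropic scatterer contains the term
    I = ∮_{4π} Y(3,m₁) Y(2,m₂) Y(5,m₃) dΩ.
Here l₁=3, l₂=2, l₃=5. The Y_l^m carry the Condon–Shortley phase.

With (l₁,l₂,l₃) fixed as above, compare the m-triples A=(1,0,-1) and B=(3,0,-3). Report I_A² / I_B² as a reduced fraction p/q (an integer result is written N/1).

l's match ⇒ only the (l;m) 3-j factors differ between A and B.
A: triangle coeff Δ(3,2,5) = 1/2310; Σ_t [0,0]: t=0:+1/192 = 1/192; (3j)²=3/77 [(3 2 5; 1 0 -1)], sign=+1
B: triangle coeff Δ(3,2,5) = 1/2310; Σ_t [0,0]: t=0:+1/2880 = 1/2880; (3j)²=2/165 [(3 2 5; 3 0 -3)], sign=+1
I_A²/I_B² = (3/77)/(2/165) = 45/14

45/14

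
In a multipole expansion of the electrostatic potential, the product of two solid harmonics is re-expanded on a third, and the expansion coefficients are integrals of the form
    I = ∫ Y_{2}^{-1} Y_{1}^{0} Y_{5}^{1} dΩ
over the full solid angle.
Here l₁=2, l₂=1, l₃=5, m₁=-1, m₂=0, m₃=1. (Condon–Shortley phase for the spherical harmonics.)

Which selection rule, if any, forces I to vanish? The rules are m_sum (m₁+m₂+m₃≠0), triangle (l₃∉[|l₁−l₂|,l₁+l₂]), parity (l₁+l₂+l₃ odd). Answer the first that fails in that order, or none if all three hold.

triangle

Σmᵢ = 0  ✓
l₃∈[|l₁−l₂|,l₁+l₂]=[1,3], have l₃=5  ✗
Σlᵢ = 8 ⇒ even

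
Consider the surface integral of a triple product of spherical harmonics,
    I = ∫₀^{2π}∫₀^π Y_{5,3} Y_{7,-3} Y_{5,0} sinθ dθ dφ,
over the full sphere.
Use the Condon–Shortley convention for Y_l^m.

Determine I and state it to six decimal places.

0.000000

Σlᵢ=17 odd — θ-integrand is odd under cosθ→−cosθ; I=0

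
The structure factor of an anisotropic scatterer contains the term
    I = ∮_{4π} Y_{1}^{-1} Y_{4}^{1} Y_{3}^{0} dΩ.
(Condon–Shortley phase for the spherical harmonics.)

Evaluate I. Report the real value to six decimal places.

Rules hold: Σm=0, L=8 even, 3≤3≤5.
N = 3·9·7 = 189
Δ = 2!·0!·6!/9! = 1/252
Racah Σ t=1..1: t=1:−1/36 = -1/36
⇒ 3j(1 4 3; 0 0 0)² = 4/63, sgn +1
Racah Σ t=2..2: t=2:+1/72 = 1/72
⇒ 3j(1 4 3; -1 1 0)² = 5/126, sgn -1
4πI² = N·(3j₀)²·(3jₘ)² = 10/21
I = -1·√(0.47619/4π) = -0.19466390

-0.194664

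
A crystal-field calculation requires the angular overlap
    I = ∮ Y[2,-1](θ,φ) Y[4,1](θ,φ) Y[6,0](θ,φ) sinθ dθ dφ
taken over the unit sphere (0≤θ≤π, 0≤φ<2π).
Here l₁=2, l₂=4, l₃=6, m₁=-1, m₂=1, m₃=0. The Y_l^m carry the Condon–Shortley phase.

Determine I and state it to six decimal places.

0.174223

m-sum 0 ✓  L=12 even ✓  2≤6≤6 ✓
Π(2lᵢ+1) = 5×9×13 = 585
triangle coeff Δ(2,4,6) = 1/6435
Σ_t [0,0]: t=0:+1/2304 = 1/2304
(3j)²=5/143 [(2 4 6; 0 0 0)], sign=+1
Σ_t [0,0]: t=0:+1/4320 = 1/4320
(3j)²=8/429 [(2 4 6; -1 1 0)], sign=+1
⇒ 4πI² = 600/1573
I = (+1)√(600/1573/(4π)) = 0.17422334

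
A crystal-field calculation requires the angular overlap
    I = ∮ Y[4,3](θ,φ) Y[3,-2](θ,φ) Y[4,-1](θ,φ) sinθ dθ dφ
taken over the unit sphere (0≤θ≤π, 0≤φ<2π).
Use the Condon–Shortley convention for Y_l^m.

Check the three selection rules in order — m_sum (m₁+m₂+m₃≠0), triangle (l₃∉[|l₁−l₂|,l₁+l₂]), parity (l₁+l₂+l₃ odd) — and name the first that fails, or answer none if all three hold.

m₁+m₂+m₃ = 3 − 2 − 1 = 0  ✓
triangle: |4−3|=1 ≤ l₃=4 ≤ 4+3=7  ✓
parity: l₁+l₂+l₃ = 11 is odd  ✗

parity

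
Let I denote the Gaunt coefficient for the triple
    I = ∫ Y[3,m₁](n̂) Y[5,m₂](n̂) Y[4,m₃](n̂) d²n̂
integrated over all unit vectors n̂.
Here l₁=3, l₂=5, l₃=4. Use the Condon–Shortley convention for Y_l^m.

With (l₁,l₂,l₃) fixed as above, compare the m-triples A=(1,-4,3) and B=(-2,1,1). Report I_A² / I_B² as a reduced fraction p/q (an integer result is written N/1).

294/3125

Same 3,5,4: normalisation and zero-m 3j drop out of the ratio.
A: Δ: 4! 2! 6! / 13! → 1/180180; sum: t=0:+1/5760 t=1:−1/4320 = -1/17280; 3j²(3 5 4; 1 -4 3) = Δ·Π!·Σ² = 7/4290  (sign +1)
B: Δ: 4! 2! 6! / 13! → 1/180180; sum: t=3:−1/432 t=4:+1/1152 = -5/3456; 3j²(3 5 4; -2 1 1) = Δ·Π!·Σ² = 625/36036  (sign +1)
I_A²/I_B² = (7/4290)/(625/36036) = 294/3125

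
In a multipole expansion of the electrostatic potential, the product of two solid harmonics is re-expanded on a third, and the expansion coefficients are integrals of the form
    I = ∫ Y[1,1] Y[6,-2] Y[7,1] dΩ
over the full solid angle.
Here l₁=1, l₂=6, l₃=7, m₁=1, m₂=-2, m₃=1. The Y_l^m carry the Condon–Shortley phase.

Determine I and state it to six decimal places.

Rules hold: Σm=0, L=14 even, 5≤7≤7.
N = 3·13·15 = 585
Δ = 0!·2!·12!/15! = 1/1365
Racah Σ t=0..0: t=0:+1/518400 = 1/518400
⇒ 3j(1 6 7; 0 0 0)² = 7/195, sgn -1
Racah Σ t=0..0: t=0:+1/1935360 = 1/1935360
⇒ 3j(1 6 7; 1 -2 1)² = 1/91, sgn +1
4πI² = N·(3j₀)²·(3jₘ)² = 3/13
I = -1·√(0.230769/4π) = -0.13551395

-0.135514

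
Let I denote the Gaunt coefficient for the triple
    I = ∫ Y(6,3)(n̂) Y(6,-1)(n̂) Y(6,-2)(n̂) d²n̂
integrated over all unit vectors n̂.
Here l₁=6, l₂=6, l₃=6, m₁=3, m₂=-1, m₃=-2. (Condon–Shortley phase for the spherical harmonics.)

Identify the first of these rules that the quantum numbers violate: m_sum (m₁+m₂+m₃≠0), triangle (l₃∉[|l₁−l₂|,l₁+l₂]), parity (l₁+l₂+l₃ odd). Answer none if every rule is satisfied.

m₁+m₂+m₃ = 3 − 1 − 2 = 0  ✓
triangle: |6−6|=0 ≤ l₃=6 ≤ 6+6=12  ✓
parity: l₁+l₂+l₃ = 18 is even  ✓

none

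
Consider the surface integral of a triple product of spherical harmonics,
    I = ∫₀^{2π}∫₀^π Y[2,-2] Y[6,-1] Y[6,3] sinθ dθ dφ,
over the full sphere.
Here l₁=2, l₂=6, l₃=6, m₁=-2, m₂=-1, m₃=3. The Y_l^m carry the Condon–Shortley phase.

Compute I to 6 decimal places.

0.177674

Checks pass: Σm=0; 14 even; l₃=6∈[4,8].
(2·2+1)(2·6+1)(2·6+1) = 845
Δ: 2! 2! 10! / 15! → 1/90090
sum: t=0:+1/69120 t=1:−1/14400 t=2:+1/69120 = -7/172800
3j²(2 6 6; 0 0 0) = Δ·Π!·Σ² = 14/715  (sign -1)
sum: t=2:+1/120960 = 1/120960
3j²(2 6 6; -2 -1 3) = Δ·Π!·Σ² = 24/1001  (sign -1)
combine: 4πI² = 845·14/715·24/1001 = 48/121
take √, sign +1: I = 0.17767364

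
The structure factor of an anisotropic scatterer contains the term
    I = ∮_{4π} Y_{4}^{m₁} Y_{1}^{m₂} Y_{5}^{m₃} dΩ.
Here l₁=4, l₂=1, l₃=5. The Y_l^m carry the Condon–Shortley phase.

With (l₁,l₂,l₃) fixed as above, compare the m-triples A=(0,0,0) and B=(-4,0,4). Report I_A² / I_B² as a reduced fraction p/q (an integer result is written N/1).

Same 4,1,5: normalisation and zero-m 3j drop out of the ratio.
A: Δ: 0! 8! 2! / 11! → 1/495; sum: t=0:+1/576 = 1/576; 3j²(4 1 5; 0 0 0) = Δ·Π!·Σ² = 5/99  (sign -1)
B: Δ: 0! 8! 2! / 11! → 1/495; sum: t=0:+1/40320 = 1/40320; 3j²(4 1 5; -4 0 4) = Δ·Π!·Σ² = 1/55  (sign -1)
I_A²/I_B² = (5/99)/(1/55) = 25/9

25/9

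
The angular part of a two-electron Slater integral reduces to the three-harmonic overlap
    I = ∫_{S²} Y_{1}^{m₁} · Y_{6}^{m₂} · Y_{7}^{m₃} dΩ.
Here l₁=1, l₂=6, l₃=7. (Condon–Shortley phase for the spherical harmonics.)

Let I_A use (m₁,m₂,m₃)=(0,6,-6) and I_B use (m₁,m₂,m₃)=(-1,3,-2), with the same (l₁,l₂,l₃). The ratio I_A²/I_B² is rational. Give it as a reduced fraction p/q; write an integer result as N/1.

Shared (l₁,l₂,l₃)=(1,6,7): N and (l;000)² cancel in I_A²/I_B².
A: Δ = 0!·2!·12!/15! = 1/1365; Racah Σ t=0..0: t=0:+1/479001600 = 1/479001600; ⇒ 3j(1 6 7; 0 6 -6)² = 1/105, sgn -1
B: Δ = 0!·2!·12!/15! = 1/1365; Racah Σ t=0..0: t=0:+1/4354560 = 1/4354560; ⇒ 3j(1 6 7; -1 3 -2)² = 2/273, sgn -1
I_A²/I_B² = (1/105)/(2/273) = 13/10

13/10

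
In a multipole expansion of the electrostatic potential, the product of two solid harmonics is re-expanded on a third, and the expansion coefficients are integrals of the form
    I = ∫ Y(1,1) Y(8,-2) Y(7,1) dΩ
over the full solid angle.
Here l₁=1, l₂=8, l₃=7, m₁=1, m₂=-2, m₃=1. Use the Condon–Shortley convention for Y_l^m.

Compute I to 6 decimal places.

m-sum 0 ✓  L=16 even ✓  7≤7≤9 ✓
Π(2lᵢ+1) = 3×17×15 = 765
triangle coeff Δ(1,8,7) = 1/2040
Σ_t [1,1]: t=1:−1/25401600 = -1/25401600
(3j)²=8/255 [(1 8 7; 0 0 0)], sign=+1
Σ_t [0,0]: t=0:+1/58060800 = 1/58060800
(3j)²=3/136 [(1 8 7; 1 -2 1)], sign=+1
⇒ 4πI² = 9/17
I = (+1)√(9/17/(4π)) = 0.20525411

0.205254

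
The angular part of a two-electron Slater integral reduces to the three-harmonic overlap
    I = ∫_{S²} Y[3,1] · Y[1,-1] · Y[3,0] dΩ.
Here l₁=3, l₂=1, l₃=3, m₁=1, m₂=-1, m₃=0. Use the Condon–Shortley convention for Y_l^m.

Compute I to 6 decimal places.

Σlᵢ=7 odd — θ-integrand is odd under cosθ→−cosθ; I=0

0.000000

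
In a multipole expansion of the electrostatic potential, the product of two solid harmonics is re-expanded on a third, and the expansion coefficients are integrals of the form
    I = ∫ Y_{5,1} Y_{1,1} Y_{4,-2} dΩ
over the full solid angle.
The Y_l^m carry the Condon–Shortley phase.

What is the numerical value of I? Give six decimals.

Checks pass: Σm=0; 10 even; l₃=4∈[4,6].
(2·5+1)(2·1+1)(2·4+1) = 297
Δ: 2! 8! 0! / 11! → 1/495
sum: t=1:−1/576 = -1/576
3j²(5 1 4; 0 0 0) = Δ·Π!·Σ² = 5/99  (sign -1)
sum: t=2:+1/2880 = 1/2880
3j²(5 1 4; 1 1 -2) = Δ·Π!·Σ² = 2/165  (sign +1)
combine: 4πI² = 297·5/99·2/165 = 2/11
take √, sign -1: I = -0.12028562

-0.120286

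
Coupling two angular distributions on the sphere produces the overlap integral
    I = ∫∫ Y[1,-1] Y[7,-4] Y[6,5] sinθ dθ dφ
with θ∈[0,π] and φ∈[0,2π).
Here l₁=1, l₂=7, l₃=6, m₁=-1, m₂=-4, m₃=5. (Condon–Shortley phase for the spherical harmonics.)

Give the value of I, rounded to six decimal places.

Checks pass: Σm=0; 14 even; l₃=6∈[6,8].
(2·1+1)(2·7+1)(2·6+1) = 585
Δ: 2! 0! 12! / 15! → 1/1365
sum: t=1:−1/518400 = -1/518400
3j²(1 7 6; 0 0 0) = Δ·Π!·Σ² = 7/195  (sign -1)
sum: t=2:+1/79833600 = 1/79833600
3j²(1 7 6; -1 -4 5) = Δ·Π!·Σ² = 1/455  (sign -1)
combine: 4πI² = 585·7/195·1/455 = 3/65
take √, sign +1: I = 0.06060368

0.060604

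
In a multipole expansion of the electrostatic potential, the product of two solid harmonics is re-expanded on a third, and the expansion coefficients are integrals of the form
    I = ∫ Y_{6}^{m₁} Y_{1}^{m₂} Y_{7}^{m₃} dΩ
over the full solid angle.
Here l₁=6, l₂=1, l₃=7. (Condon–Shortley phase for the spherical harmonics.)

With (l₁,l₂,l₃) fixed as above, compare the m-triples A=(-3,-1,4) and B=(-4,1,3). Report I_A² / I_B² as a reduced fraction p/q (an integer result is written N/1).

Shared (l₁,l₂,l₃)=(6,1,7): N and (l;000)² cancel in I_A²/I_B².
A: Δ = 0!·12!·2!/15! = 1/1365; Racah Σ t=0..0: t=0:+1/4354560 = 1/4354560; ⇒ 3j(6 1 7; -3 -1 4)² = 11/273, sgn -1
B: Δ = 0!·12!·2!/15! = 1/1365; Racah Σ t=0..0: t=0:+1/14515200 = 1/14515200; ⇒ 3j(6 1 7; -4 1 3)² = 2/455, sgn +1
I_A²/I_B² = (11/273)/(2/455) = 55/6

55/6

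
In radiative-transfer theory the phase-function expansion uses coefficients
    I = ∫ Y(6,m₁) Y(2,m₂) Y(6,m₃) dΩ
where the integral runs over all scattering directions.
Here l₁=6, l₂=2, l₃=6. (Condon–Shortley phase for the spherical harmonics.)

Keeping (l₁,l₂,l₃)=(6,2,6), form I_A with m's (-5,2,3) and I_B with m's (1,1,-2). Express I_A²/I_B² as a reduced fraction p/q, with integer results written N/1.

Same 6,2,6: normalisation and zero-m 3j drop out of the ratio.
A: Δ: 2! 10! 2! / 15! → 1/90090; sum: t=2:+1/1451520 = 1/1451520; 3j²(6 2 6; -5 2 3) = Δ·Π!·Σ² = 1/91  (sign -1)
B: Δ: 2! 10! 2! / 15! → 1/90090; sum: t=1:−1/34560 t=2:+1/60480 = -1/80640; 3j²(6 2 6; 1 1 -2) = Δ·Π!·Σ² = 6/1001  (sign -1)
I_A²/I_B² = (1/91)/(6/1001) = 11/6

11/6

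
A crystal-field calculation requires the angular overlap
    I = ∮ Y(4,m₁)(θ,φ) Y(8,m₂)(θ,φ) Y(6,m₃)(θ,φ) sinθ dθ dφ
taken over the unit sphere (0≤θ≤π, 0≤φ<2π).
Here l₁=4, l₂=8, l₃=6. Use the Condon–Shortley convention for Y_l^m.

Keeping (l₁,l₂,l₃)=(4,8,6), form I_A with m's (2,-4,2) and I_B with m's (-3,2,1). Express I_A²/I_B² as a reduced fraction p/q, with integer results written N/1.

Same 4,8,6: normalisation and zero-m 3j drop out of the ratio.
A: Δ: 6! 2! 10! / 19! → 1/23279256; sum: t=0:+1/24883200 t=1:−1/3628800 t=2:+1/7741440 = -37/348364800; 3j²(4 8 6; 2 -4 2) = Δ·Π!·Σ² = 1369/176358  (sign -1)
B: Δ: 6! 2! 10! / 19! → 1/23279256; sum: t=5:−1/3456000 t=6:+1/12441600 = -13/62208000; 3j²(4 8 6; -3 2 1) = Δ·Π!·Σ² = 637/42636  (sign +1)
I_A²/I_B² = (1369/176358)/(637/42636) = 30118/57967

30118/57967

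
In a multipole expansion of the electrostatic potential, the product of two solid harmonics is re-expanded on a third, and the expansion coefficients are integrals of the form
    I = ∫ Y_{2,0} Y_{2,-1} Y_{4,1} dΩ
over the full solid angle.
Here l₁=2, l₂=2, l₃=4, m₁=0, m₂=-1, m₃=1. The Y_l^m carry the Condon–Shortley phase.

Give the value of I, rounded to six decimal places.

-0.220728

Rules hold: Σm=0, L=8 even, 0≤4≤4.
N = 5·5·9 = 225
Δ = 0!·4!·4!/9! = 1/630
Racah Σ t=0..0: t=0:+1/16 = 1/16
⇒ 3j(2 2 4; 0 0 0)² = 2/35, sgn +1
Racah Σ t=0..0: t=0:+1/24 = 1/24
⇒ 3j(2 2 4; 0 -1 1)² = 1/21, sgn -1
4πI² = N·(3j₀)²·(3jₘ)² = 30/49
I = -1·√(0.612245/4π) = -0.22072812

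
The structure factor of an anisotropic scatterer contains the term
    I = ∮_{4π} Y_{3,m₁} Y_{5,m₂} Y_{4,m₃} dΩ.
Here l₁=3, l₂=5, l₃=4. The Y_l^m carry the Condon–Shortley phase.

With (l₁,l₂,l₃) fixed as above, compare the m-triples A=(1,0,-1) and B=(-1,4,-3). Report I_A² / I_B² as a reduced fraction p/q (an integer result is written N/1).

l's match ⇒ only the (l;m) 3-j factors differ between A and B.
A: triangle coeff Δ(3,5,4) = 1/180180; Σ_t [0,2]: t=0:+1/5760 t=1:−1/288 t=2:+1/288 = 1/5760; (3j)²=1/12012 [(3 5 4; 1 0 -1)], sign=-1
B: triangle coeff Δ(3,5,4) = 1/180180; Σ_t [3,4]: t=3:−1/4320 t=4:+1/5760 = -1/17280; (3j)²=7/4290 [(3 5 4; -1 4 -3)], sign=+1
I_A²/I_B² = (1/12012)/(7/4290) = 5/98

5/98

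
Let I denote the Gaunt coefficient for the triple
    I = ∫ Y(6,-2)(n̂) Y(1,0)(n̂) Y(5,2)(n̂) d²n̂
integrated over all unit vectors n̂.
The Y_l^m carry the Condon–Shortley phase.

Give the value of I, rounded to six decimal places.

m-sum 0 ✓  L=12 even ✓  5≤5≤7 ✓
Π(2lᵢ+1) = 13×3×11 = 429
triangle coeff Δ(6,1,5) = 1/858
Σ_t [1,1]: t=1:−1/14400 = -1/14400
(3j)²=6/143 [(6 1 5; 0 0 0)], sign=+1
Σ_t [1,1]: t=1:−1/30240 = -1/30240
(3j)²=16/429 [(6 1 5; -2 0 2)], sign=+1
⇒ 4πI² = 96/143
I = (+1)√(96/143/(4π)) = 0.23113338

0.231133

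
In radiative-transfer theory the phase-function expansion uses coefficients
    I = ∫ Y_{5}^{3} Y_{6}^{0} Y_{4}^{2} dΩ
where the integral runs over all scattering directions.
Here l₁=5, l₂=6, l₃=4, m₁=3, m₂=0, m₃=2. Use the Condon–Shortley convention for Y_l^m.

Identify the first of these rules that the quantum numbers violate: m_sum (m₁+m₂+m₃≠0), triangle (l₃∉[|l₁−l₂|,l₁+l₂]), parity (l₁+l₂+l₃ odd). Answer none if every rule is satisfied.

m_sum

m₁+m₂+m₃ = 3 + 0 + 2 = 5  ✗
triangle: |5−6|=1 ≤ l₃=4 ≤ 5+6=11
parity: l₁+l₂+l₃ = 15 is odd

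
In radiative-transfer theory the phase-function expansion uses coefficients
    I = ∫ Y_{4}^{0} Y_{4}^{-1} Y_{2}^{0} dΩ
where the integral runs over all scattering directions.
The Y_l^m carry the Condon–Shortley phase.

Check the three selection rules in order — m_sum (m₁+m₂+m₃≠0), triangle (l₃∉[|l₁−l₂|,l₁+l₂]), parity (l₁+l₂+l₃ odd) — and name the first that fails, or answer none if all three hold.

m_sum

azimuthal sum: 0 − 1 + 0 = -1  ✗
0 ≤ 2 ≤ 8 (triangle on l)
L = 4 + 4 + 2 = 10 (even)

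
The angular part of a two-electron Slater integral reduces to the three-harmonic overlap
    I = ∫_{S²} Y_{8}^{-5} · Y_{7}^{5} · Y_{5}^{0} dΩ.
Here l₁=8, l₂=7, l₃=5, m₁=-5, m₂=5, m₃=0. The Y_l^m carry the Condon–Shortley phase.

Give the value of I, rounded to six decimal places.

Rules hold: Σm=0, L=20 even, 1≤5≤15.
N = 17·15·11 = 2805
Δ = 10!·6!·4!/21! = 1/814773960
Racah Σ t=3..7: t=3:−1/87091200 t=4:+1/4976640 t=5:−1/2073600 t=6:+1/4976640 t=7:−1/87091200 = -1/9676800
⇒ 3j(8 7 5; 0 0 0)² = 360/46189, sgn +1
Racah Σ t=8..10: t=8:+1/232243200 t=9:−1/104509440 t=10:+1/522547200 = -1/298598400
⇒ 3j(8 7 5; -5 5 0)² = 55/7752, sgn +1
4πI² = N·(3j₀)²·(3jₘ)² = 12375/79781
I = +1·√(0.155112/4π) = 0.11110099

0.111101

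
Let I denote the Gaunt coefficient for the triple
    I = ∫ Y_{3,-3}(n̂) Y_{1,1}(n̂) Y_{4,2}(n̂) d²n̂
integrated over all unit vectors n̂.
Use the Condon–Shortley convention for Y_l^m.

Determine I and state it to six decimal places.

0.061558

Rules hold: Σm=0, L=8 even, 2≤4≤4.
N = 7·3·9 = 189
Δ = 0!·6!·2!/9! = 1/252
Racah Σ t=0..0: t=0:+1/36 = 1/36
⇒ 3j(3 1 4; 0 0 0)² = 4/63, sgn +1
Racah Σ t=0..0: t=0:+1/1440 = 1/1440
⇒ 3j(3 1 4; -3 1 2)² = 1/252, sgn +1
4πI² = N·(3j₀)²·(3jₘ)² = 1/21
I = +1·√(0.047619/4π) = 0.06155813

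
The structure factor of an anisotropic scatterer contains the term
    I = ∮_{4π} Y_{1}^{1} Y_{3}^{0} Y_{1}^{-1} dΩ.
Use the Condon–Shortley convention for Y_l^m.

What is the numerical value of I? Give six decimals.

triangle: need 2≤l₃≤4, have 1; I=0

0.000000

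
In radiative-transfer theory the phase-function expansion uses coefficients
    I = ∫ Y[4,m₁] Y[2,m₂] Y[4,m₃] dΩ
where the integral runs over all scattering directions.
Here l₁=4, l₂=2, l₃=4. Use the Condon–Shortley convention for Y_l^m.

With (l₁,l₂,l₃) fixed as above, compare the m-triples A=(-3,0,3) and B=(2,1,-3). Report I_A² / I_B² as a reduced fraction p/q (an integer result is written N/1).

l's match ⇒ only the (l;m) 3-j factors differ between A and B.
A: triangle coeff Δ(4,2,4) = 1/13860; Σ_t [1,2]: t=1:−1/720 t=2:+1/480 = 1/1440; (3j)²=7/1980 [(4 2 4; -3 0 3)], sign=-1
B: triangle coeff Δ(4,2,4) = 1/13860; Σ_t [1,2]: t=1:−1/240 t=2:+1/1440 = -1/288; (3j)²=5/132 [(4 2 4; 2 1 -3)], sign=+1
I_A²/I_B² = (7/1980)/(5/132) = 7/75

7/75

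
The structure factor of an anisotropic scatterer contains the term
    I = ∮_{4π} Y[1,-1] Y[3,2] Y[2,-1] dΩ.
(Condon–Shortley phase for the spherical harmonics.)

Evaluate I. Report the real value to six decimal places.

Rules hold: Σm=0, L=6 even, 2≤2≤4.
N = 3·7·5 = 105
Δ = 2!·0!·4!/7! = 1/105
Racah Σ t=1..1: t=1:−1/4 = -1/4
⇒ 3j(1 3 2; 0 0 0)² = 3/35, sgn -1
Racah Σ t=2..2: t=2:+1/12 = 1/12
⇒ 3j(1 3 2; -1 2 -1)² = 2/21, sgn -1
4πI² = N·(3j₀)²·(3jₘ)² = 6/7
I = +1·√(0.857143/4π) = 0.26116903

0.261169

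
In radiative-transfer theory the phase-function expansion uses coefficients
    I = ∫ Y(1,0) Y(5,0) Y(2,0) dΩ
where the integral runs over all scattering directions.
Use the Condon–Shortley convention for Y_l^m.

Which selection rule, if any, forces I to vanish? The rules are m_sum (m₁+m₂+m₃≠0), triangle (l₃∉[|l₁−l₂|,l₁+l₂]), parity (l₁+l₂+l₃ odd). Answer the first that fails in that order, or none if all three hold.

azimuthal sum: 0 + 0 + 0 = 0  ✓
4 ≤ 2 ≤ 6 (triangle on l)  ✗
L = 1 + 5 + 2 = 8 (even)

triangle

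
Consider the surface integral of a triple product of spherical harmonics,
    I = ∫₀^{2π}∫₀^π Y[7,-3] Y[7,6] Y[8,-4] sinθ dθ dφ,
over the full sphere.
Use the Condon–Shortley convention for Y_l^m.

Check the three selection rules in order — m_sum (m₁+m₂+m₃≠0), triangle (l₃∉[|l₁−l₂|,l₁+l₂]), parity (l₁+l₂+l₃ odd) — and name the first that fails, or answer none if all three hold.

m₁+m₂+m₃ = -3 + 6 − 4 = -1  ✗
triangle: |7−7|=0 ≤ l₃=8 ≤ 7+7=14
parity: l₁+l₂+l₃ = 22 is even

m_sum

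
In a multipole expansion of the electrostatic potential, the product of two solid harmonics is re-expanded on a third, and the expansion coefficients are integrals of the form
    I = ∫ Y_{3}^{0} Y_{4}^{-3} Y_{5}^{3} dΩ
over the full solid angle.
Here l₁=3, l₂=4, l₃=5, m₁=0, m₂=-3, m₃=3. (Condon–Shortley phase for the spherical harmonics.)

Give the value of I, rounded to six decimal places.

0.103862

Rules hold: Σm=0, L=12 even, 1≤5≤7.
N = 7·9·11 = 693
Δ = 2!·4!·6!/13! = 1/180180
Racah Σ t=0..2: t=0:+1/576 t=1:−1/144 t=2:+1/576 = -1/288
⇒ 3j(3 4 5; 0 0 0)² = 20/1001, sgn +1
Racah Σ t=0..1: t=0:+1/1440 t=1:−1/2880 = 1/2880
⇒ 3j(3 4 5; 0 -3 3)² = 7/715, sgn +1
4πI² = N·(3j₀)²·(3jₘ)² = 252/1859
I = +1·√(0.135557/4π) = 0.10386175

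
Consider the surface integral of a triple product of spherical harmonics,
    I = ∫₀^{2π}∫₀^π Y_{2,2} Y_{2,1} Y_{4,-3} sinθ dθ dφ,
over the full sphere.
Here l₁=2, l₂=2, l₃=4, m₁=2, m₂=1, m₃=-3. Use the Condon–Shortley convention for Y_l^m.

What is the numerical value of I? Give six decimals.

-0.238414

m-sum 0 ✓  L=8 even ✓  0≤4≤4 ✓
Π(2lᵢ+1) = 5×5×9 = 225
triangle coeff Δ(2,2,4) = 1/630
Σ_t [0,0]: t=0:+1/16 = 1/16
(3j)²=2/35 [(2 2 4; 0 0 0)], sign=+1
Σ_t [0,0]: t=0:+1/144 = 1/144
(3j)²=1/18 [(2 2 4; 2 1 -3)], sign=-1
⇒ 4πI² = 5/7
I = (-1)√(5/7/(4π)) = -0.23841361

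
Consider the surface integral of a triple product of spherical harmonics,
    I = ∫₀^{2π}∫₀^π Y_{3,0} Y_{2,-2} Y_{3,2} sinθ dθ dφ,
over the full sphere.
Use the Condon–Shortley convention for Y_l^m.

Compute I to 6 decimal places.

m-sum 0 ✓  L=8 even ✓  1≤3≤5 ✓
Π(2lᵢ+1) = 7×5×7 = 245
triangle coeff Δ(3,2,3) = 1/3780
Σ_t [0,2]: t=0:+1/24 t=1:−1/4 t=2:+1/24 = -1/6
(3j)²=4/105 [(3 2 3; 0 0 0)], sign=+1
Σ_t [0,0]: t=0:+1/24 = 1/24
(3j)²=1/21 [(3 2 3; 0 -2 2)], sign=-1
⇒ 4πI² = 4/9
I = (-1)√(4/9/(4π)) = -0.18806319

-0.188063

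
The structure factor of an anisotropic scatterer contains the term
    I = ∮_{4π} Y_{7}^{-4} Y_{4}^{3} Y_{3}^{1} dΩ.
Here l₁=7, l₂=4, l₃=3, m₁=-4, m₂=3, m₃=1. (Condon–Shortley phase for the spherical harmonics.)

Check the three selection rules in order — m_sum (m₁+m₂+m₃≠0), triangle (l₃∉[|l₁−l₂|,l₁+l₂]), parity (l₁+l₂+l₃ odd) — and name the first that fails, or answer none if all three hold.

none

Σmᵢ = 0  ✓
l₃∈[|l₁−l₂|,l₁+l₂]=[3,11], have l₃=3  ✓
Σlᵢ = 14 ⇒ even  ✓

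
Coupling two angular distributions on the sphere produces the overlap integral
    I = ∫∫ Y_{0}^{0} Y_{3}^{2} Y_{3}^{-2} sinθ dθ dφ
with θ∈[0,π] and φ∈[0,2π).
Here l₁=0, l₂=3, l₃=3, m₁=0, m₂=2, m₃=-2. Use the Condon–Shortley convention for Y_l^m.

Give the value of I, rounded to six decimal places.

Rules hold: Σm=0, L=6 even, 3≤3≤3.
N = 1·7·7 = 49
Δ = 0!·0!·6!/7! = 1/7
Racah Σ t=0..0: t=0:+1/36 = 1/36
⇒ 3j(0 3 3; 0 0 0)² = 1/7, sgn -1
Racah Σ t=0..0: t=0:+1/120 = 1/120
⇒ 3j(0 3 3; 0 2 -2)² = 1/7, sgn -1
4πI² = N·(3j₀)²·(3jₘ)² = 1/1
I = +1·√(1/4π) = 0.28209479

0.282095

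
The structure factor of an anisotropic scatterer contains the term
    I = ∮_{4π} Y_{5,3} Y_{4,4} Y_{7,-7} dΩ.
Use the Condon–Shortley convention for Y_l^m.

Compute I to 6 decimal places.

0.144075

Rules hold: Σm=0, L=16 even, 1≤7≤9.
N = 11·9·15 = 1485
Δ = 2!·8!·6!/17! = 1/6126120
Racah Σ t=0..2: t=0:+1/69120 t=1:−1/20736 t=2:+1/69120 = -1/51840
⇒ 3j(5 4 7; 0 0 0)² = 280/21879, sgn +1
Racah Σ t=2..2: t=2:+1/58060800 = 1/58060800
⇒ 3j(5 4 7; 3 4 -7)² = 7/510, sgn +1
4πI² = N·(3j₀)²·(3jₘ)² = 980/3757
I = +1·√(0.260846/4π) = 0.14407463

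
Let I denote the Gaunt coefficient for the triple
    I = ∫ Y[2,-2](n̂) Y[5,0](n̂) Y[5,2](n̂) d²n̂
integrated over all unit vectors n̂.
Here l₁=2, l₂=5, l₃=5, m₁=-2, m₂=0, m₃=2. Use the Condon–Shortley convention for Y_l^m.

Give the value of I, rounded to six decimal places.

-0.191372

m-sum 0 ✓  L=12 even ✓  3≤5≤7 ✓
Π(2lᵢ+1) = 5×11×11 = 605
triangle coeff Δ(2,5,5) = 1/38610
Σ_t [0,2]: t=0:+1/2880 t=1:−1/576 t=2:+1/2880 = -1/960
(3j)²=10/429 [(2 5 5; 0 0 0)], sign=+1
Σ_t [2,2]: t=2:+1/2880 = 1/2880
(3j)²=14/429 [(2 5 5; -2 0 2)], sign=-1
⇒ 4πI² = 700/1521
I = (-1)√(700/1521/(4π)) = -0.19137248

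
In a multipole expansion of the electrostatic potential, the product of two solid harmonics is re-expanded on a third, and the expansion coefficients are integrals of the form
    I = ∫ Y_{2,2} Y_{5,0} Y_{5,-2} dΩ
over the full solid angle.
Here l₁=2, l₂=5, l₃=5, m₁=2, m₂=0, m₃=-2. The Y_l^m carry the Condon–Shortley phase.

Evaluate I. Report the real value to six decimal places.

-0.191372

Checks pass: Σm=0; 12 even; l₃=5∈[3,7].
(2·2+1)(2·5+1)(2·5+1) = 605
Δ: 2! 2! 8! / 13! → 1/38610
sum: t=0:+1/2880 t=1:−1/576 t=2:+1/2880 = -1/960
3j²(2 5 5; 0 0 0) = Δ·Π!·Σ² = 10/429  (sign +1)
sum: t=0:+1/2880 = 1/2880
3j²(2 5 5; 2 0 -2) = Δ·Π!·Σ² = 14/429  (sign -1)
combine: 4πI² = 605·10/429·14/429 = 700/1521
take √, sign -1: I = -0.19137248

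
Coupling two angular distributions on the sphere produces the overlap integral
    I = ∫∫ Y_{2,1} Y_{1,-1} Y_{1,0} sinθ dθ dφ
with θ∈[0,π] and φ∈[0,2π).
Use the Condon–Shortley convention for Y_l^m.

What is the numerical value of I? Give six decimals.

Checks pass: Σm=0; 4 even; l₃=1∈[1,3].
(2·2+1)(2·1+1)(2·1+1) = 45
Δ: 2! 2! 0! / 5! → 1/30
sum: t=1:−1/1 = -1/1
3j²(2 1 1; 0 0 0) = Δ·Π!·Σ² = 2/15  (sign +1)
sum: t=0:+1/2 = 1/2
3j²(2 1 1; 1 -1 0) = Δ·Π!·Σ² = 1/10  (sign -1)
combine: 4πI² = 45·2/15·1/10 = 3/5
take √, sign -1: I = -0.21850969

-0.218510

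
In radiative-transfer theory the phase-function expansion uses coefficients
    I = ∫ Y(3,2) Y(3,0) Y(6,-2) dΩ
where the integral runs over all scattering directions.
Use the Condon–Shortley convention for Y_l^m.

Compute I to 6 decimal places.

m-sum 0 ✓  L=12 even ✓  0≤6≤6 ✓
Π(2lᵢ+1) = 7×7×13 = 637
triangle coeff Δ(3,3,6) = 1/12012
Σ_t [0,0]: t=0:+1/1296 = 1/1296
(3j)²=100/3003 [(3 3 6; 0 0 0)], sign=+1
Σ_t [0,0]: t=0:+1/4320 = 1/4320
(3j)²=8/429 [(3 3 6; 2 0 -2)], sign=+1
⇒ 4πI² = 5600/14157
I = (+1)√(5600/14157/(4π)) = 0.17742036

0.177420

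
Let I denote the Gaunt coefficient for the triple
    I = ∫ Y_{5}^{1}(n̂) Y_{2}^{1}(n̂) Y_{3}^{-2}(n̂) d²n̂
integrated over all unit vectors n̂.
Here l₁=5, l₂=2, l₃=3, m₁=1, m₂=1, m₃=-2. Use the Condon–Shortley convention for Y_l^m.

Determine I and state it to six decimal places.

m-sum 0 ✓  L=10 even ✓  3≤3≤7 ✓
Π(2lᵢ+1) = 11×5×7 = 385
triangle coeff Δ(5,2,3) = 1/2310
Σ_t [2,2]: t=2:+1/144 = 1/144
(3j)²=10/231 [(5 2 3; 0 0 0)], sign=-1
Σ_t [3,3]: t=3:−1/720 = -1/720
(3j)²=4/385 [(5 2 3; 1 1 -2)], sign=+1
⇒ 4πI² = 40/231
I = (-1)√(40/231/(4π)) = -0.11738675

-0.117387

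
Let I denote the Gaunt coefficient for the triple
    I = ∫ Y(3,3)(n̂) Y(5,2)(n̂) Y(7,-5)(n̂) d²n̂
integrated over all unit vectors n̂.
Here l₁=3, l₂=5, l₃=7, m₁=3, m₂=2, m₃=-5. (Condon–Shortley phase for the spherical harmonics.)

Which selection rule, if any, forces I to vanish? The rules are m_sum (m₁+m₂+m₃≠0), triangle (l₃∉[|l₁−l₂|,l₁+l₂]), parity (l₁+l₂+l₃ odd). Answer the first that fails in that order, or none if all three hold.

parity

m₁+m₂+m₃ = 3 + 2 − 5 = 0  ✓
triangle: |3−5|=2 ≤ l₃=7 ≤ 3+5=8  ✓
parity: l₁+l₂+l₃ = 15 is odd  ✗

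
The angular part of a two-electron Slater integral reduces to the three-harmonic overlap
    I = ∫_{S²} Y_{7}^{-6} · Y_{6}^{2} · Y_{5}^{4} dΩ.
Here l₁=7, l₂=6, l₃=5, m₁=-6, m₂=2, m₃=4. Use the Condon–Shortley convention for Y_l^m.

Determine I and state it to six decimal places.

-0.164530

Rules hold: Σm=0, L=18 even, 1≤5≤13.
N = 15·13·11 = 2145
Δ = 8!·6!·4!/19! = 1/174594420
Racah Σ t=2..6: t=2:+1/4147200 t=3:−1/207360 t=4:+1/82944 t=5:−1/207360 t=6:+1/4147200 = 1/345600
⇒ 3j(7 6 5; 0 0 0)² = 420/46189, sgn -1
Racah Σ t=7..8: t=7:−1/21772800 t=8:+1/116121600 = -13/348364800
⇒ 3j(7 6 5; -6 2 4)² = 169/9690, sgn +1
4πI² = N·(3j₀)²·(3jₘ)² = 35490/104329
I = -1·√(0.340174/4π) = -0.16453017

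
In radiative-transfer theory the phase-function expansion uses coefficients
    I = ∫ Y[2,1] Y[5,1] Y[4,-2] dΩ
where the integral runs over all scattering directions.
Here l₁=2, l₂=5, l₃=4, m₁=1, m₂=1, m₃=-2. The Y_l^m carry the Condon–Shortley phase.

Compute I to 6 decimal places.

0.000000

L=11 odd ⇒ parity kills the (l;000) factor ⇒ I = 0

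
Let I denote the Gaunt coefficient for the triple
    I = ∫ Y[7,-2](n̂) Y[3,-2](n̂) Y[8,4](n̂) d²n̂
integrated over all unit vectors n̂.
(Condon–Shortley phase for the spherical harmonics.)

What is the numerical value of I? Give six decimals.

0.021050

m-sum 0 ✓  L=18 even ✓  4≤8≤10 ✓
Π(2lᵢ+1) = 15×7×17 = 1785
triangle coeff Δ(7,3,8) = 1/5290740
Σ_t [0,2]: t=0:+1/7257600 t=1:−1/2073600 t=2:+1/7257600 = -1/4838400
(3j)²=252/20995 [(7 3 8; 0 0 0)], sign=-1
Σ_t [0,1]: t=0:+1/26127360 t=1:−1/23224320 = -1/209018880
(3j)²=275/1058148 [(7 3 8; -2 -2 4)], sign=-1
⇒ 4πI² = 5775/1037153
I = (+1)√(5775/1037153/(4π)) = 0.02104988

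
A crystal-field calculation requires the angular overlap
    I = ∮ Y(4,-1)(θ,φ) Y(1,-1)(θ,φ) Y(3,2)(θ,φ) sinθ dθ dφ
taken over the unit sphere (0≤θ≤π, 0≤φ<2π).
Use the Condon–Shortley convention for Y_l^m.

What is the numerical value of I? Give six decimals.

-0.106622

m-sum 0 ✓  L=8 even ✓  3≤3≤5 ✓
Π(2lᵢ+1) = 9×3×7 = 189
triangle coeff Δ(4,1,3) = 1/252
Σ_t [1,1]: t=1:−1/36 = -1/36
(3j)²=4/63 [(4 1 3; 0 0 0)], sign=+1
Σ_t [0,0]: t=0:+1/240 = 1/240
(3j)²=1/84 [(4 1 3; -1 -1 2)], sign=-1
⇒ 4πI² = 1/7
I = (-1)√(1/7/(4π)) = -0.10662181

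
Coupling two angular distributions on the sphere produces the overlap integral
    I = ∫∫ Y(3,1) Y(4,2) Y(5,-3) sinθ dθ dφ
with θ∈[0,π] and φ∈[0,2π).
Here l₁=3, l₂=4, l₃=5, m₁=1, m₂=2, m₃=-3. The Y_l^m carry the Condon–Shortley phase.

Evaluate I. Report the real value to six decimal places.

-0.144236

m-sum 0 ✓  L=12 even ✓  1≤5≤7 ✓
Π(2lᵢ+1) = 7×9×11 = 693
triangle coeff Δ(3,4,5) = 1/180180
Σ_t [0,2]: t=0:+1/576 t=1:−1/144 t=2:+1/576 = -1/288
(3j)²=20/1001 [(3 4 5; 0 0 0)], sign=+1
Σ_t [0,2]: t=0:+1/5760 t=1:−1/720 t=2:+1/2304 = -1/1280
(3j)²=27/1430 [(3 4 5; 1 2 -3)], sign=-1
⇒ 4πI² = 486/1859
I = (-1)√(486/1859/(4π)) = -0.14423595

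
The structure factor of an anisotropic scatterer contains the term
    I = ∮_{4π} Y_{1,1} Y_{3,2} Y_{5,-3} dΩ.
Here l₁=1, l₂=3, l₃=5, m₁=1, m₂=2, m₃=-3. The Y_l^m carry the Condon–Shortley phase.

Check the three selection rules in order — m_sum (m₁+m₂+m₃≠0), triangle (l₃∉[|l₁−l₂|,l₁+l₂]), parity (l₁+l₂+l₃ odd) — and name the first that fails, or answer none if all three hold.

triangle

m₁+m₂+m₃ = 1 + 2 − 3 = 0  ✓
triangle: |1−3|=2 ≤ l₃=5 ≤ 1+3=4  ✗
parity: l₁+l₂+l₃ = 9 is odd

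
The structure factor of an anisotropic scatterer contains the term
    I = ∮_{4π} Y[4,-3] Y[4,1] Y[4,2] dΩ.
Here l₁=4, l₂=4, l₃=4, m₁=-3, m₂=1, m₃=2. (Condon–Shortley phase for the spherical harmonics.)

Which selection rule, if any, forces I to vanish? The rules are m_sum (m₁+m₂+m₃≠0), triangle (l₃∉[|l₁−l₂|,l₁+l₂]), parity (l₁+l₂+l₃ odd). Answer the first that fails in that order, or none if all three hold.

azimuthal sum: -3 + 1 + 2 = 0  ✓
0 ≤ 4 ≤ 8 (triangle on l)  ✓
L = 4 + 4 + 4 = 12 (even)  ✓

none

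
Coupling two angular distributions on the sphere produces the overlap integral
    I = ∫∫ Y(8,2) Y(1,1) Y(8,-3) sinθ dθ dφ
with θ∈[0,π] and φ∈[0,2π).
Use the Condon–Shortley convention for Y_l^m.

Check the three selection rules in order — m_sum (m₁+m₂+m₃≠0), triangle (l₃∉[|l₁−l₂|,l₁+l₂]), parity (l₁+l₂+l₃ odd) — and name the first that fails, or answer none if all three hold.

parity

azimuthal sum: 2 + 1 − 3 = 0  ✓
7 ≤ 8 ≤ 9 (triangle on l)  ✓
L = 8 + 1 + 8 = 17 (odd)  ✗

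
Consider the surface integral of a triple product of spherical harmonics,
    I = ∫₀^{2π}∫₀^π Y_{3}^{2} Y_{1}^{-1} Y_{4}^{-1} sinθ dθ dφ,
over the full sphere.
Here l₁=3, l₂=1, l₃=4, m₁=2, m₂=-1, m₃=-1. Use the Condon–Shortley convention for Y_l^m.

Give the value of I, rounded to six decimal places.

Rules hold: Σm=0, L=8 even, 2≤4≤4.
N = 7·3·9 = 189
Δ = 0!·6!·2!/9! = 1/252
Racah Σ t=0..0: t=0:+1/36 = 1/36
⇒ 3j(3 1 4; 0 0 0)² = 4/63, sgn +1
Racah Σ t=0..0: t=0:+1/240 = 1/240
⇒ 3j(3 1 4; 2 -1 -1)² = 1/84, sgn -1
4πI² = N·(3j₀)²·(3jₘ)² = 1/7
I = -1·√(0.142857/4π) = -0.10662181

-0.106622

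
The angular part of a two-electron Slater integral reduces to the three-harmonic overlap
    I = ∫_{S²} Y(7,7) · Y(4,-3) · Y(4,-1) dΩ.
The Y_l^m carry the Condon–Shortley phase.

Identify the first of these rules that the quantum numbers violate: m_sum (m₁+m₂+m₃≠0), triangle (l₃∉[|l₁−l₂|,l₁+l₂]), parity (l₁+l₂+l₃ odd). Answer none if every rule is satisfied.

m₁+m₂+m₃ = 7 − 3 − 1 = 3  ✗
triangle: |7−4|=3 ≤ l₃=4 ≤ 7+4=11
parity: l₁+l₂+l₃ = 15 is odd

m_sum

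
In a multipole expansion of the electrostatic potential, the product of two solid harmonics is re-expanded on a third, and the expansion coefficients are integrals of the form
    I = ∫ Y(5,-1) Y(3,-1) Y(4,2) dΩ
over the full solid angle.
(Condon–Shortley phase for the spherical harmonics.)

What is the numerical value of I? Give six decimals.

Rules hold: Σm=0, L=12 even, 2≤4≤8.
N = 11·7·9 = 693
Δ = 4!·6!·2!/13! = 1/180180
Racah Σ t=1..3: t=1:−1/576 t=2:+1/144 t=3:−1/576 = 1/288
⇒ 3j(5 3 4; 0 0 0)² = 20/1001, sgn +1
Racah Σ t=0..2: t=0:+1/34560 t=1:−1/720 t=2:+1/384 = 43/34560
⇒ 3j(5 3 4; -1 -1 2)² = 1849/180180, sgn +1
4πI² = N·(3j₀)²·(3jₘ)² = 1849/13013
I = +1·√(0.142089/4π) = 0.10633465

0.106335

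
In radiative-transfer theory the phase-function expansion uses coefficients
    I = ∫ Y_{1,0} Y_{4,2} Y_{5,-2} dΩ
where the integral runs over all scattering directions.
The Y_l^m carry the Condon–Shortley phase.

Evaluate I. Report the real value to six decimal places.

m-sum 0 ✓  L=10 even ✓  3≤5≤5 ✓
Π(2lᵢ+1) = 3×9×11 = 297
triangle coeff Δ(1,4,5) = 1/495
Σ_t [0,0]: t=0:+1/576 = 1/576
(3j)²=5/99 [(1 4 5; 0 0 0)], sign=-1
Σ_t [0,0]: t=0:+1/1440 = 1/1440
(3j)²=7/165 [(1 4 5; 0 2 -2)], sign=-1
⇒ 4πI² = 7/11
I = (+1)√(7/11/(4π)) = 0.22503380

0.225034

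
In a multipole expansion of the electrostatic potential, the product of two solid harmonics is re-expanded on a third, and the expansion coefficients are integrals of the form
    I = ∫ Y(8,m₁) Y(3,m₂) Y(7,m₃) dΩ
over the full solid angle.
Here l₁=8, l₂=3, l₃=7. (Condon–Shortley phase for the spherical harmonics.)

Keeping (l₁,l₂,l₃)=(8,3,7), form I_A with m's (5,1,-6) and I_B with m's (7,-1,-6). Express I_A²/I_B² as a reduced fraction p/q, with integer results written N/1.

256/35

l's match ⇒ only the (l;m) 3-j factors differ between A and B.
A: triangle coeff Δ(8,3,7) = 1/5290740; Σ_t [2,3]: t=2:+1/319334400 t=3:−1/2874009600 = 1/359251200; (3j)²=1664/101745 [(8 3 7; 5 1 -6)], sign=-1
B: triangle coeff Δ(8,3,7) = 1/5290740; Σ_t [0,1]: t=0:+1/1916006400 t=1:−1/2874009600 = 1/5748019200; (3j)²=13/5814 [(8 3 7; 7 -1 -6)], sign=-1
I_A²/I_B² = (1664/101745)/(13/5814) = 256/35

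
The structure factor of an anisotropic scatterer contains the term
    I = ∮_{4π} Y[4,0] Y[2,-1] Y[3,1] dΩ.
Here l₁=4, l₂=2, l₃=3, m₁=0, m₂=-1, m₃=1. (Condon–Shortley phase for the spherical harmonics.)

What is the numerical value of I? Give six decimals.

Σlᵢ=9 odd — θ-integrand is odd under cosθ→−cosθ; I=0

0.000000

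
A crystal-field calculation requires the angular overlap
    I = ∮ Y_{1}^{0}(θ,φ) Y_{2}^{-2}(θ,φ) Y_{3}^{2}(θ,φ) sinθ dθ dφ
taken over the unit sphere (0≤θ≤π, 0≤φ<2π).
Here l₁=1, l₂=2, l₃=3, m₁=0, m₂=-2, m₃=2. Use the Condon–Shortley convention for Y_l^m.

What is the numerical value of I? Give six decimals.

0.184674

m-sum 0 ✓  L=6 even ✓  1≤3≤3 ✓
Π(2lᵢ+1) = 3×5×7 = 105
triangle coeff Δ(1,2,3) = 1/105
Σ_t [0,0]: t=0:+1/4 = 1/4
(3j)²=3/35 [(1 2 3; 0 0 0)], sign=-1
Σ_t [0,0]: t=0:+1/24 = 1/24
(3j)²=1/21 [(1 2 3; 0 -2 2)], sign=-1
⇒ 4πI² = 3/7
I = (+1)√(3/7/(4π)) = 0.18467439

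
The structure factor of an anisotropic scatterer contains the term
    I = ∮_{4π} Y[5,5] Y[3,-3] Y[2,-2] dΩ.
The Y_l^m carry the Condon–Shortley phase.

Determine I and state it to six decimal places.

-0.347235

m-sum 0 ✓  L=10 even ✓  2≤2≤8 ✓
Π(2lᵢ+1) = 11×7×5 = 385
triangle coeff Δ(5,3,2) = 1/2310
Σ_t [3,3]: t=3:−1/144 = -1/144
(3j)²=10/231 [(5 3 2; 0 0 0)], sign=-1
Σ_t [0,0]: t=0:+1/17280 = 1/17280
(3j)²=1/11 [(5 3 2; 5 -3 -2)], sign=+1
⇒ 4πI² = 50/33
I = (-1)√(50/33/(4π)) = -0.34723469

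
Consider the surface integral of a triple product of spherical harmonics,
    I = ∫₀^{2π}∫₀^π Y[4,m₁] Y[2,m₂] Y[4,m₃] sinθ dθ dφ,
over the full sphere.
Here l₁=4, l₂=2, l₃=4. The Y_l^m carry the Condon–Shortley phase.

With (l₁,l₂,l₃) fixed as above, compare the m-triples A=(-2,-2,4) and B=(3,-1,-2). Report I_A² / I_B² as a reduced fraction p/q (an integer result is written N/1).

l's match ⇒ only the (l;m) 3-j factors differ between A and B.
A: triangle coeff Δ(4,2,4) = 1/13860; Σ_t [0,0]: t=0:+1/2880 = 1/2880; (3j)²=2/165 [(4 2 4; -2 -2 4)], sign=+1
B: triangle coeff Δ(4,2,4) = 1/13860; Σ_t [0,1]: t=0:+1/240 t=1:−1/1440 = 1/288; (3j)²=5/132 [(4 2 4; 3 -1 -2)], sign=+1
I_A²/I_B² = (2/165)/(5/132) = 8/25

8/25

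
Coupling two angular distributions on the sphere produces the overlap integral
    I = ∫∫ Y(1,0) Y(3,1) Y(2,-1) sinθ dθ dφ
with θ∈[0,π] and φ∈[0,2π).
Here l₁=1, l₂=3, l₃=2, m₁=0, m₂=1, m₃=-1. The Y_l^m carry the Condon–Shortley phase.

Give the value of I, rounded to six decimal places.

m-sum 0 ✓  L=6 even ✓  2≤2≤4 ✓
Π(2lᵢ+1) = 3×7×5 = 105
triangle coeff Δ(1,3,2) = 1/105
Σ_t [1,1]: t=1:−1/4 = -1/4
(3j)²=3/35 [(1 3 2; 0 0 0)], sign=-1
Σ_t [1,1]: t=1:−1/6 = -1/6
(3j)²=8/105 [(1 3 2; 0 1 -1)], sign=+1
⇒ 4πI² = 24/35
I = (-1)√(24/35/(4π)) = -0.23359668

-0.233597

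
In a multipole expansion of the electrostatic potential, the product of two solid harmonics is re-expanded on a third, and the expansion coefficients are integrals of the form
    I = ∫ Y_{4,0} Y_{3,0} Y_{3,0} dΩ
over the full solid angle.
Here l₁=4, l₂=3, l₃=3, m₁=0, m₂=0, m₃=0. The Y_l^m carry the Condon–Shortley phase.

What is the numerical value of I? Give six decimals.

Rules hold: Σm=0, L=10 even, 1≤3≤7.
N = 9·7·7 = 441
Δ = 4!·4!·2!/11! = 1/34650
Racah Σ t=1..3: t=1:−1/72 t=2:+1/16 t=3:−1/72 = 5/144
⇒ 3j(4 3 3; 0 0 0)² = 2/77, sgn -1
(m-triple is (0,0,0) — same symbol as above.)
4πI² = N·(3j₀)²·(3jₘ)² = 36/121
I = +1·√(0.297521/4π) = 0.15386989

0.153870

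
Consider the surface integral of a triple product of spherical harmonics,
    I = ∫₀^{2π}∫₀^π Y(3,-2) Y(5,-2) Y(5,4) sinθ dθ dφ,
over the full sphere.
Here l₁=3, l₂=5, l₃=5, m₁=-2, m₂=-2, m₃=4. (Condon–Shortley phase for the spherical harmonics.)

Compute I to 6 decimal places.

l₁+l₂+l₃=13 is odd: 3j(l;000)=0 ⇒ I=0

0.000000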